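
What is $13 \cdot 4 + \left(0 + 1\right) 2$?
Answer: $54$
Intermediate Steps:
$13 \cdot 4 + \left(0 + 1\right) 2 = 52 + 1 \cdot 2 = 52 + 2 = 54$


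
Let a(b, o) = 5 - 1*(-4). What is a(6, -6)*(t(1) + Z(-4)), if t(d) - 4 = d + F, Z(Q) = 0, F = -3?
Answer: 18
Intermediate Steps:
a(b, o) = 9 (a(b, o) = 5 + 4 = 9)
t(d) = 1 + d (t(d) = 4 + (d - 3) = 4 + (-3 + d) = 1 + d)
a(6, -6)*(t(1) + Z(-4)) = 9*((1 + 1) + 0) = 9*(2 + 0) = 9*2 = 18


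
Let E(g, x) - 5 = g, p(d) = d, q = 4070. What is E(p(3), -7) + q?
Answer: 4078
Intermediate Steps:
E(g, x) = 5 + g
E(p(3), -7) + q = (5 + 3) + 4070 = 8 + 4070 = 4078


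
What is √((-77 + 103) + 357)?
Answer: √383 ≈ 19.570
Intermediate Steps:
√((-77 + 103) + 357) = √(26 + 357) = √383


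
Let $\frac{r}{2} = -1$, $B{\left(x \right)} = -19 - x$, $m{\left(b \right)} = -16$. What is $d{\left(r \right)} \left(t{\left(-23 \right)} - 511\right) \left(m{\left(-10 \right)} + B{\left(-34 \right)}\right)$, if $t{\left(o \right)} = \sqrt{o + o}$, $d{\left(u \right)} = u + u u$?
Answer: $1022 - 2 i \sqrt{46} \approx 1022.0 - 13.565 i$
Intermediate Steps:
$r = -2$ ($r = 2 \left(-1\right) = -2$)
$d{\left(u \right)} = u + u^{2}$
$t{\left(o \right)} = \sqrt{2} \sqrt{o}$ ($t{\left(o \right)} = \sqrt{2 o} = \sqrt{2} \sqrt{o}$)
$d{\left(r \right)} \left(t{\left(-23 \right)} - 511\right) \left(m{\left(-10 \right)} + B{\left(-34 \right)}\right) = - 2 \left(1 - 2\right) \left(\sqrt{2} \sqrt{-23} - 511\right) \left(-16 - -15\right) = \left(-2\right) \left(-1\right) \left(\sqrt{2} i \sqrt{23} - 511\right) \left(-16 + \left(-19 + 34\right)\right) = 2 \left(i \sqrt{46} - 511\right) \left(-16 + 15\right) = 2 \left(-511 + i \sqrt{46}\right) \left(-1\right) = 2 \left(511 - i \sqrt{46}\right) = 1022 - 2 i \sqrt{46}$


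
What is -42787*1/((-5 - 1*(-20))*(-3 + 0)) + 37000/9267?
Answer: 132724043/139005 ≈ 954.81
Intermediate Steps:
-42787*1/((-5 - 1*(-20))*(-3 + 0)) + 37000/9267 = -42787*(-1/(3*(-5 + 20))) + 37000*(1/9267) = -42787/((-3*15)) + 37000/9267 = -42787/(-45) + 37000/9267 = -42787*(-1/45) + 37000/9267 = 42787/45 + 37000/9267 = 132724043/139005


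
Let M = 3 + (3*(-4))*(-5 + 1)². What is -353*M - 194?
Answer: 66523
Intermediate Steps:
M = -189 (M = 3 - 12*(-4)² = 3 - 12*16 = 3 - 192 = -189)
-353*M - 194 = -353*(-189) - 194 = 66717 - 194 = 66523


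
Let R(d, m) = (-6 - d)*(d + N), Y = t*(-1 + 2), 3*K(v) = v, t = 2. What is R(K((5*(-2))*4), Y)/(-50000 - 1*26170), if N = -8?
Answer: 704/342765 ≈ 0.0020539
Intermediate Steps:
K(v) = v/3
Y = 2 (Y = 2*(-1 + 2) = 2*1 = 2)
R(d, m) = (-8 + d)*(-6 - d) (R(d, m) = (-6 - d)*(d - 8) = (-6 - d)*(-8 + d) = (-8 + d)*(-6 - d))
R(K((5*(-2))*4), Y)/(-50000 - 1*26170) = (48 - (((5*(-2))*4)/3)² + 2*(((5*(-2))*4)/3))/(-50000 - 1*26170) = (48 - ((-10*4)/3)² + 2*((-10*4)/3))/(-50000 - 26170) = (48 - ((⅓)*(-40))² + 2*((⅓)*(-40)))/(-76170) = (48 - (-40/3)² + 2*(-40/3))*(-1/76170) = (48 - 1*1600/9 - 80/3)*(-1/76170) = (48 - 1600/9 - 80/3)*(-1/76170) = -1408/9*(-1/76170) = 704/342765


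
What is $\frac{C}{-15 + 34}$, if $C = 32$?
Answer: $\frac{32}{19} \approx 1.6842$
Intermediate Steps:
$\frac{C}{-15 + 34} = \frac{32}{-15 + 34} = \frac{32}{19}$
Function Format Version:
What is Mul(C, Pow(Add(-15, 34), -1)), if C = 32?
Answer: Rational(32, 19) ≈ 1.6842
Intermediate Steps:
Mul(C, Pow(Add(-15, 34), -1)) = Mul(32, Pow(Add(-15, 34), -1)) = Mul(32, Pow(19, -1)) = Mul(32, Rational(1, 19)) = Rational(32, 19)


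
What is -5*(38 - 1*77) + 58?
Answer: 253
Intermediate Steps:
-5*(38 - 1*77) + 58 = -5*(38 - 77) + 58 = -5*(-39) + 58 = 195 + 58 = 253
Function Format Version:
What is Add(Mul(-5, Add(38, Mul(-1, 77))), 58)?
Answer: 253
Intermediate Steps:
Add(Mul(-5, Add(38, Mul(-1, 77))), 58) = Add(Mul(-5, Add(38, -77)), 58) = Add(Mul(-5, -39), 58) = Add(195, 58) = 253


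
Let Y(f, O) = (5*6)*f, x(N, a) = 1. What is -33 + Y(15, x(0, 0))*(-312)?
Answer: -140433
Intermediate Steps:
Y(f, O) = 30*f
-33 + Y(15, x(0, 0))*(-312) = -33 + (30*15)*(-312) = -33 + 450*(-312) = -33 - 140400 = -140433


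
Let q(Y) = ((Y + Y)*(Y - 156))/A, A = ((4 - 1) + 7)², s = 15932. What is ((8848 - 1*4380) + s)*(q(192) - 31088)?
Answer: -631375104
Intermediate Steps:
A = 100 (A = (3 + 7)² = 10² = 100)
q(Y) = Y*(-156 + Y)/50 (q(Y) = ((Y + Y)*(Y - 156))/100 = ((2*Y)*(-156 + Y))*(1/100) = (2*Y*(-156 + Y))*(1/100) = Y*(-156 + Y)/50)
((8848 - 1*4380) + s)*(q(192) - 31088) = ((8848 - 1*4380) + 15932)*((1/50)*192*(-156 + 192) - 31088) = ((8848 - 4380) + 15932)*((1/50)*192*36 - 31088) = (4468 + 15932)*(3456/25 - 31088) = 20400*(-773744/25) = -631375104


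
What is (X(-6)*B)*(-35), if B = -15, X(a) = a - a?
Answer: 0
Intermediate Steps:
X(a) = 0
(X(-6)*B)*(-35) = (0*(-15))*(-35) = 0*(-35) = 0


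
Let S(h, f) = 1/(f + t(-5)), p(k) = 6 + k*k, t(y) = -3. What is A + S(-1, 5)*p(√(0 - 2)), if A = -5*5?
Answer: -23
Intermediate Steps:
A = -25
p(k) = 6 + k²
S(h, f) = 1/(-3 + f) (S(h, f) = 1/(f - 3) = 1/(-3 + f))
A + S(-1, 5)*p(√(0 - 2)) = -25 + (6 + (√(0 - 2))²)/(-3 + 5) = -25 + (6 + (√(-2))²)/2 = -25 + (6 + (I*√2)²)/2 = -25 + (6 - 2)/2 = -25 + (½)*4 = -25 + 2 = -23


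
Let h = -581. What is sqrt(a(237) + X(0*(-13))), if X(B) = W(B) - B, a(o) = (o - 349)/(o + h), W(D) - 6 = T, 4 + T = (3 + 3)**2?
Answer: 4*sqrt(4429)/43 ≈ 6.1908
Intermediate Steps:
T = 32 (T = -4 + (3 + 3)**2 = -4 + 6**2 = -4 + 36 = 32)
W(D) = 38 (W(D) = 6 + 32 = 38)
a(o) = (-349 + o)/(-581 + o) (a(o) = (o - 349)/(o - 581) = (-349 + o)/(-581 + o))
X(B) = 38 - B
sqrt(a(237) + X(0*(-13))) = sqrt((-349 + 237)/(-581 + 237) + (38 - 0*(-13))) = sqrt(-112/(-344) + (38 - 1*0)) = sqrt(-1/344*(-112) + (38 + 0)) = sqrt(14/43 + 38) = sqrt(1648/43) = 4*sqrt(4429)/43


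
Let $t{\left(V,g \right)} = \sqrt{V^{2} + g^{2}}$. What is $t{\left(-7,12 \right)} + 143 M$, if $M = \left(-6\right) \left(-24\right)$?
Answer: $20592 + \sqrt{193} \approx 20606.0$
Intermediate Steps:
$M = 144$
$t{\left(-7,12 \right)} + 143 M = \sqrt{\left(-7\right)^{2} + 12^{2}} + 143 \cdot 144 = \sqrt{49 + 144} + 20592 = \sqrt{193} + 20592 = 20592 + \sqrt{193}$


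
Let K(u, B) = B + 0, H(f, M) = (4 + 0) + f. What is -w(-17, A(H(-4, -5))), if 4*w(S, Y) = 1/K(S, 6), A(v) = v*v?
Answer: -1/24 ≈ -0.041667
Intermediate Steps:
H(f, M) = 4 + f
A(v) = v**2
K(u, B) = B
w(S, Y) = 1/24 (w(S, Y) = (1/4)/6 = (1/4)*(1/6) = 1/24)
-w(-17, A(H(-4, -5))) = -1*1/24 = -1/24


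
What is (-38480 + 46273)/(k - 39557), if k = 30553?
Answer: -7793/9004 ≈ -0.86550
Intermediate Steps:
(-38480 + 46273)/(k - 39557) = (-38480 + 46273)/(30553 - 39557) = 7793/(-9004) = 7793*(-1/9004) = -7793/9004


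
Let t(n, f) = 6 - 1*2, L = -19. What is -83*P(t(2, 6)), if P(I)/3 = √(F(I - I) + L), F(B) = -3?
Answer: -249*I*√22 ≈ -1167.9*I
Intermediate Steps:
t(n, f) = 4 (t(n, f) = 6 - 2 = 4)
P(I) = 3*I*√22 (P(I) = 3*√(-3 - 19) = 3*√(-22) = 3*(I*√22) = 3*I*√22)
-83*P(t(2, 6)) = -249*I*√22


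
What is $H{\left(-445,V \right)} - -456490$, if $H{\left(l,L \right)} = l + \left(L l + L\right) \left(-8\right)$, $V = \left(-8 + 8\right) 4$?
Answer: $456045$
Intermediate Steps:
$V = 0$ ($V = 0 \cdot 4 = 0$)
$H{\left(l,L \right)} = l - 8 L - 8 L l$ ($H{\left(l,L \right)} = l + \left(L + L l\right) \left(-8\right) = l - \left(8 L + 8 L l\right) = l - 8 L - 8 L l$)
$H{\left(-445,V \right)} - -456490 = \left(-445 - 0 - 0 \left(-445\right)\right) - -456490 = \left(-445 + 0 + 0\right) + 456490 = -445 + 456490 = 456045$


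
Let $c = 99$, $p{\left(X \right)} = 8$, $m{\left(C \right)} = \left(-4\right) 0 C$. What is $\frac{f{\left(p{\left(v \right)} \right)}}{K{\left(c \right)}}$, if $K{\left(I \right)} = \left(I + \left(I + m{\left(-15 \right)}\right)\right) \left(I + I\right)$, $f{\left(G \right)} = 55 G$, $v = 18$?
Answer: $\frac{10}{891} \approx 0.011223$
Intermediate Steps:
$m{\left(C \right)} = 0$ ($m{\left(C \right)} = 0 C = 0$)
$K{\left(I \right)} = 4 I^{2}$ ($K{\left(I \right)} = \left(I + \left(I + 0\right)\right) \left(I + I\right) = \left(I + I\right) 2 I = 2 I 2 I = 4 I^{2}$)
$\frac{f{\left(p{\left(v \right)} \right)}}{K{\left(c \right)}} = \frac{55 \cdot 8}{4 \cdot 99^{2}} = \frac{440}{4 \cdot 9801} = \frac{440}{39204} = 440 \cdot \frac{1}{39204} = \frac{10}{891}$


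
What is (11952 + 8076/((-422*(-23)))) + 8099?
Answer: 97311541/4853 ≈ 20052.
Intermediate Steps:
(11952 + 8076/((-422*(-23)))) + 8099 = (11952 + 8076/9706) + 8099 = (11952 + 8076*(1/9706)) + 8099 = (11952 + 4038/4853) + 8099 = 58007094/4853 + 8099 = 97311541/4853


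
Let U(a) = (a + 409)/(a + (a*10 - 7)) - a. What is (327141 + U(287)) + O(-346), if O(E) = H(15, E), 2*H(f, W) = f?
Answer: 343204807/1050 ≈ 3.2686e+5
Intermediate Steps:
H(f, W) = f/2
O(E) = 15/2 (O(E) = (1/2)*15 = 15/2)
U(a) = -a + (409 + a)/(-7 + 11*a) (U(a) = (409 + a)/(a + (10*a - 7)) - a = (409 + a)/(a + (-7 + 10*a)) - a = (409 + a)/(-7 + 11*a) - a = -a + (409 + a)/(-7 + 11*a))
(327141 + U(287)) + O(-346) = (327141 + (409 - 11*287**2 + 8*287)/(-7 + 11*287)) + 15/2 = (327141 + (409 - 11*82369 + 2296)/(-7 + 3157)) + 15/2 = (327141 + (409 - 906059 + 2296)/3150) + 15/2 = (327141 + (1/3150)*(-903354)) + 15/2 = (327141 - 150559/525) + 15/2 = 171598466/525 + 15/2 = 343204807/1050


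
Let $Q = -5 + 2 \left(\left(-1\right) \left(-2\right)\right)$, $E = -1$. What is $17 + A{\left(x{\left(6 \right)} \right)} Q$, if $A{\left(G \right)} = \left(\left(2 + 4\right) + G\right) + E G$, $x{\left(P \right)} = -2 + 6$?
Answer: $11$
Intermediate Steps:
$x{\left(P \right)} = 4$
$A{\left(G \right)} = 6$ ($A{\left(G \right)} = \left(\left(2 + 4\right) + G\right) - G = \left(6 + G\right) - G = 6$)
$Q = -1$ ($Q = -5 + 2 \cdot 2 = -5 + 4 = -1$)
$17 + A{\left(x{\left(6 \right)} \right)} Q = 17 + 6 \left(-1\right) = 17 - 6 = 11$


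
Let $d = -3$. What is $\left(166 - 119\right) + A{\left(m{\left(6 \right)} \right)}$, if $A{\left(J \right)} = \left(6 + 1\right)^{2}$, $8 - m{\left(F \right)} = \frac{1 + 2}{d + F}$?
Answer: $96$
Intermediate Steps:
$m{\left(F \right)} = 8 - \frac{3}{-3 + F}$ ($m{\left(F \right)} = 8 - \frac{1 + 2}{-3 + F} = 8 - \frac{3}{-3 + F}$)
$A{\left(J \right)} = 49$ ($A{\left(J \right)} = 7^{2} = 49$)
$\left(166 - 119\right) + A{\left(m{\left(6 \right)} \right)} = \left(166 - 119\right) + 49 = 47 + 49 = 96$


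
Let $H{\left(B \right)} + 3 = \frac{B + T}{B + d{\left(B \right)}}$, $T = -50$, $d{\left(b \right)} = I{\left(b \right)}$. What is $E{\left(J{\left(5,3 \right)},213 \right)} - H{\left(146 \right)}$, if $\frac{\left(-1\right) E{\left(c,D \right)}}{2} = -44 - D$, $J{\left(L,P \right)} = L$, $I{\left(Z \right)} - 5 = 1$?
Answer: $\frac{9811}{19} \approx 516.37$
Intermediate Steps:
$I{\left(Z \right)} = 6$ ($I{\left(Z \right)} = 5 + 1 = 6$)
$d{\left(b \right)} = 6$
$E{\left(c,D \right)} = 88 + 2 D$ ($E{\left(c,D \right)} = - 2 \left(-44 - D\right) = 88 + 2 D$)
$H{\left(B \right)} = -3 + \frac{-50 + B}{6 + B}$ ($H{\left(B \right)} = -3 + \frac{B - 50}{B + 6} = -3 + \frac{-50 + B}{6 + B}$)
$E{\left(J{\left(5,3 \right)},213 \right)} - H{\left(146 \right)} = \left(88 + 2 \cdot 213\right) - \frac{2 \left(-34 - 146\right)}{6 + 146} = \left(88 + 426\right) - \frac{2 \left(-34 - 146\right)}{152} = 514 - 2 \cdot \frac{1}{152} \left(-180\right) = 514 - - \frac{45}{19} = 514 + \frac{45}{19} = \frac{9811}{19}$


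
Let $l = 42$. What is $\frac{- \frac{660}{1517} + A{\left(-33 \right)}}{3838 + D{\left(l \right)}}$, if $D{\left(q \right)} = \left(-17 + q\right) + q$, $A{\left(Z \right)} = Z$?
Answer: $- \frac{4611}{538535} \approx -0.0085621$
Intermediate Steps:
$D{\left(q \right)} = -17 + 2 q$
$\frac{- \frac{660}{1517} + A{\left(-33 \right)}}{3838 + D{\left(l \right)}} = \frac{- \frac{660}{1517} - 33}{3838 + \left(-17 + 2 \cdot 42\right)} = \frac{\left(-660\right) \frac{1}{1517} - 33}{3838 + \left(-17 + 84\right)} = \frac{- \frac{660}{1517} - 33}{3838 + 67} = - \frac{50721}{1517 \cdot 3905} = \left(- \frac{50721}{1517}\right) \frac{1}{3905} = - \frac{4611}{538535}$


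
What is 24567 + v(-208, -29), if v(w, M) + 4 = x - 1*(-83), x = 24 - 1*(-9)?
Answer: 24679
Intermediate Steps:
x = 33 (x = 24 + 9 = 33)
v(w, M) = 112 (v(w, M) = -4 + (33 - 1*(-83)) = -4 + (33 + 83) = -4 + 116 = 112)
24567 + v(-208, -29) = 24567 + 112 = 24679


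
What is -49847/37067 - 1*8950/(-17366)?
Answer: -266946676/321852761 ≈ -0.82941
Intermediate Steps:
-49847/37067 - 1*8950/(-17366) = -49847*1/37067 - 8950*(-1/17366) = -49847/37067 + 4475/8683 = -266946676/321852761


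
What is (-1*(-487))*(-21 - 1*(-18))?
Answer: -1461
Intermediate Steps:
(-1*(-487))*(-21 - 1*(-18)) = 487*(-21 + 18) = 487*(-3) = -1461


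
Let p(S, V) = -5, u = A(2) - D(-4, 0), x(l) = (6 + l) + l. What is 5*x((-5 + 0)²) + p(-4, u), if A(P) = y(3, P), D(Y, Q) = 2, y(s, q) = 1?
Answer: 275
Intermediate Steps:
A(P) = 1
x(l) = 6 + 2*l
u = -1 (u = 1 - 1*2 = 1 - 2 = -1)
5*x((-5 + 0)²) + p(-4, u) = 5*(6 + 2*(-5 + 0)²) - 5 = 5*(6 + 2*(-5)²) - 5 = 5*(6 + 2*25) - 5 = 5*(6 + 50) - 5 = 5*56 - 5 = 280 - 5 = 275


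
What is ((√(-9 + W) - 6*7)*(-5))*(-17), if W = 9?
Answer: -3570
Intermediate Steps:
((√(-9 + W) - 6*7)*(-5))*(-17) = ((√(-9 + 9) - 6*7)*(-5))*(-17) = ((√0 - 1*42)*(-5))*(-17) = ((0 - 42)*(-5))*(-17) = -42*(-5)*(-17) = 210*(-17) = -3570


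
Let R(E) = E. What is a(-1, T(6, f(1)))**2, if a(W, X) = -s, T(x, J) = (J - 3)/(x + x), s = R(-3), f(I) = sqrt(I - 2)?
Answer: 9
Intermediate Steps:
f(I) = sqrt(-2 + I)
s = -3
T(x, J) = (-3 + J)/(2*x) (T(x, J) = (-3 + J)/((2*x)) = (-3 + J)*(1/(2*x)) = (-3 + J)/(2*x))
a(W, X) = 3 (a(W, X) = -1*(-3) = 3)
a(-1, T(6, f(1)))**2 = 3**2 = 9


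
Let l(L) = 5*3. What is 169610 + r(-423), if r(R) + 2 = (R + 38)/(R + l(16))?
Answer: 69200449/408 ≈ 1.6961e+5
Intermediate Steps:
l(L) = 15
r(R) = -2 + (38 + R)/(15 + R) (r(R) = -2 + (R + 38)/(R + 15) = -2 + (38 + R)/(15 + R))
169610 + r(-423) = 169610 + (8 - 1*(-423))/(15 - 423) = 169610 + (8 + 423)/(-408) = 169610 - 1/408*431 = 169610 - 431/408 = 69200449/408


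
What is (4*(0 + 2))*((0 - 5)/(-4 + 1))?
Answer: 40/3 ≈ 13.333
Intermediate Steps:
(4*(0 + 2))*((0 - 5)/(-4 + 1)) = (4*2)*(-5/(-3)) = 8*(-5*(-1/3)) = 8*(5/3) = 40/3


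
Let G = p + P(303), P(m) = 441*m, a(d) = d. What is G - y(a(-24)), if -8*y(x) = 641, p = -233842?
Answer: -801111/8 ≈ -1.0014e+5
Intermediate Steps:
y(x) = -641/8 (y(x) = -⅛*641 = -641/8)
G = -100219 (G = -233842 + 441*303 = -233842 + 133623 = -100219)
G - y(a(-24)) = -100219 - 1*(-641/8) = -100219 + 641/8 = -801111/8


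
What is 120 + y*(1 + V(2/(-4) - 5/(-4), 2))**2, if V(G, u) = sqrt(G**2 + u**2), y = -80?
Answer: -325 - 40*sqrt(73) ≈ -666.76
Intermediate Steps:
120 + y*(1 + V(2/(-4) - 5/(-4), 2))**2 = 120 - 80*(1 + sqrt((2/(-4) - 5/(-4))**2 + 2**2))**2 = 120 - 80*(1 + sqrt((2*(-1/4) - 5*(-1/4))**2 + 4))**2 = 120 - 80*(1 + sqrt((-1/2 + 5/4)**2 + 4))**2 = 120 - 80*(1 + sqrt((3/4)**2 + 4))**2 = 120 - 80*(1 + sqrt(9/16 + 4))**2 = 120 - 80*(1 + sqrt(73/16))**2 = 120 - 80*(1 + sqrt(73)/4)**2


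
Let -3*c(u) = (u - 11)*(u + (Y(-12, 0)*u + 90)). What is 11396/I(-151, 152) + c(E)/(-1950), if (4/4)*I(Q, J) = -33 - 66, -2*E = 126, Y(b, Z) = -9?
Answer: -358678/2925 ≈ -122.63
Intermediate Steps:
E = -63 (E = -1/2*126 = -63)
c(u) = -(-11 + u)*(90 - 8*u)/3 (c(u) = -(u - 11)*(u + (-9*u + 90))/3 = -(-11 + u)*(u + (90 - 9*u))/3 = -(-11 + u)*(90 - 8*u)/3)
I(Q, J) = -99 (I(Q, J) = -33 - 66 = -99)
11396/I(-151, 152) + c(E)/(-1950) = 11396/(-99) + (330 - 178/3*(-63) + (8/3)*(-63)**2)/(-1950) = 11396*(-1/99) + (330 + 3738 + (8/3)*3969)*(-1/1950) = -1036/9 + (330 + 3738 + 10584)*(-1/1950) = -1036/9 + 14652*(-1/1950) = -1036/9 - 2442/325 = -358678/2925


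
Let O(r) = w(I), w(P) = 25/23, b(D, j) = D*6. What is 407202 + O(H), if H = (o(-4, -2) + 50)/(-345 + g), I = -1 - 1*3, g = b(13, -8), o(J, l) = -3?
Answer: 9365671/23 ≈ 4.0720e+5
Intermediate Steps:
b(D, j) = 6*D
g = 78 (g = 6*13 = 78)
I = -4 (I = -1 - 3 = -4)
w(P) = 25/23 (w(P) = 25*(1/23) = 25/23)
H = -47/267 (H = (-3 + 50)/(-345 + 78) = 47/(-267) = 47*(-1/267) = -47/267 ≈ -0.17603)
O(r) = 25/23
407202 + O(H) = 407202 + 25/23 = 9365671/23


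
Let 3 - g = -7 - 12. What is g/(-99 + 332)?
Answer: 22/233 ≈ 0.094421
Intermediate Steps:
g = 22 (g = 3 - (-7 - 12) = 3 - 1*(-19) = 3 + 19 = 22)
g/(-99 + 332) = 22/(-99 + 332) = 22/233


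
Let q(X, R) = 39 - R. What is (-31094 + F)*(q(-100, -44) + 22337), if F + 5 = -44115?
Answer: -1686297880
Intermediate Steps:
F = -44120 (F = -5 - 44115 = -44120)
(-31094 + F)*(q(-100, -44) + 22337) = (-31094 - 44120)*((39 - 1*(-44)) + 22337) = -75214*((39 + 44) + 22337) = -75214*(83 + 22337) = -75214*22420 = -1686297880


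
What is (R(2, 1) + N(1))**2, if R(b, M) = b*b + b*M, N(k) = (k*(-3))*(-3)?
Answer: 225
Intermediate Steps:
N(k) = 9*k (N(k) = -3*k*(-3) = 9*k)
R(b, M) = b**2 + M*b
(R(2, 1) + N(1))**2 = (2*(1 + 2) + 9*1)**2 = (2*3 + 9)**2 = (6 + 9)**2 = 15**2 = 225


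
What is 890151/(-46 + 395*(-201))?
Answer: -890151/79441 ≈ -11.205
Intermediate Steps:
890151/(-46 + 395*(-201)) = 890151/(-46 - 79395) = 890151/(-79441) = 890151*(-1/79441) = -890151/79441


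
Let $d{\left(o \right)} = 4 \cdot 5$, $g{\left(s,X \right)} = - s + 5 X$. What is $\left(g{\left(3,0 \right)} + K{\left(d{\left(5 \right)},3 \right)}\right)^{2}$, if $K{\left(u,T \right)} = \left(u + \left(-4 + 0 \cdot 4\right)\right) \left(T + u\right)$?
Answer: $133225$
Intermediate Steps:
$d{\left(o \right)} = 20$
$K{\left(u,T \right)} = \left(-4 + u\right) \left(T + u\right)$ ($K{\left(u,T \right)} = \left(u + \left(-4 + 0\right)\right) \left(T + u\right) = \left(u - 4\right) \left(T + u\right) = \left(-4 + u\right) \left(T + u\right)$)
$\left(g{\left(3,0 \right)} + K{\left(d{\left(5 \right)},3 \right)}\right)^{2} = \left(\left(\left(-1\right) 3 + 5 \cdot 0\right) + \left(20^{2} - 12 - 80 + 3 \cdot 20\right)\right)^{2} = \left(\left(-3 + 0\right) + \left(400 - 12 - 80 + 60\right)\right)^{2} = \left(-3 + 368\right)^{2} = 365^{2} = 133225$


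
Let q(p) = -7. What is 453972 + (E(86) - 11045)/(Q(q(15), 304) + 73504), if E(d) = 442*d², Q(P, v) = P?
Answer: 33368838071/73497 ≈ 4.5402e+5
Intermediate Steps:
453972 + (E(86) - 11045)/(Q(q(15), 304) + 73504) = 453972 + (442*86² - 11045)/(-7 + 73504) = 453972 + (442*7396 - 11045)/73497 = 453972 + (3269032 - 11045)*(1/73497) = 453972 + 3257987*(1/73497) = 453972 + 3257987/73497 = 33368838071/73497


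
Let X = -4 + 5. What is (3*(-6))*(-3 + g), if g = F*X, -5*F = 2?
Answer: 306/5 ≈ 61.200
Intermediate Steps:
F = -⅖ (F = -⅕*2 = -⅖ ≈ -0.40000)
X = 1
g = -⅖ (g = -⅖*1 = -⅖ ≈ -0.40000)
(3*(-6))*(-3 + g) = (3*(-6))*(-3 - ⅖) = -18*(-17/5) = 306/5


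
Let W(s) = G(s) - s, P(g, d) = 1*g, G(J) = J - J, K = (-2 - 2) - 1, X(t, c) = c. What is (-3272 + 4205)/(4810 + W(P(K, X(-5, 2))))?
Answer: 311/1605 ≈ 0.19377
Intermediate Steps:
K = -5 (K = -4 - 1 = -5)
G(J) = 0
P(g, d) = g
W(s) = -s (W(s) = 0 - s = -s)
(-3272 + 4205)/(4810 + W(P(K, X(-5, 2)))) = (-3272 + 4205)/(4810 - 1*(-5)) = 933/(4810 + 5) = 933/4815 = 933*(1/4815) = 311/1605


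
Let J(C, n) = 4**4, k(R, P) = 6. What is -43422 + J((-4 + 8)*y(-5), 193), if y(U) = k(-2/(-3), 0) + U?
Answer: -43166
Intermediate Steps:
y(U) = 6 + U
J(C, n) = 256
-43422 + J((-4 + 8)*y(-5), 193) = -43422 + 256 = -43166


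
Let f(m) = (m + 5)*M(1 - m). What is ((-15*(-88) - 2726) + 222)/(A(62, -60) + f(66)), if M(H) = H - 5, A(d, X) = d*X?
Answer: 592/4345 ≈ 0.13625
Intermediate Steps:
A(d, X) = X*d
M(H) = -5 + H
f(m) = (-4 - m)*(5 + m) (f(m) = (m + 5)*(-5 + (1 - m)) = (5 + m)*(-4 - m) = (-4 - m)*(5 + m))
((-15*(-88) - 2726) + 222)/(A(62, -60) + f(66)) = ((-15*(-88) - 2726) + 222)/(-60*62 - (4 + 66)*(5 + 66)) = ((1320 - 2726) + 222)/(-3720 - 1*70*71) = (-1406 + 222)/(-3720 - 4970) = -1184/(-8690) = -1184*(-1/8690) = 592/4345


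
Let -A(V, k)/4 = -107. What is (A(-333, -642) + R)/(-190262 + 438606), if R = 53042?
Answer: 26735/124172 ≈ 0.21531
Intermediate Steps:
A(V, k) = 428 (A(V, k) = -4*(-107) = 428)
(A(-333, -642) + R)/(-190262 + 438606) = (428 + 53042)/(-190262 + 438606) = 53470/248344 = 53470*(1/248344) = 26735/124172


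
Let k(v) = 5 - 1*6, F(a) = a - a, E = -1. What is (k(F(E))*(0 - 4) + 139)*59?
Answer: 8437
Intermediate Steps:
F(a) = 0
k(v) = -1 (k(v) = 5 - 6 = -1)
(k(F(E))*(0 - 4) + 139)*59 = (-(0 - 4) + 139)*59 = (-1*(-4) + 139)*59 = (4 + 139)*59 = 143*59 = 8437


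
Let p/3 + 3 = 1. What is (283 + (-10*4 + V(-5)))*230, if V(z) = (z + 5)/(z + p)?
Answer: 55890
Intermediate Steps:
p = -6 (p = -9 + 3*1 = -9 + 3 = -6)
V(z) = (5 + z)/(-6 + z) (V(z) = (z + 5)/(z - 6) = (5 + z)/(-6 + z))
(283 + (-10*4 + V(-5)))*230 = (283 + (-10*4 + (5 - 5)/(-6 - 5)))*230 = (283 + (-40 + 0/(-11)))*230 = (283 + (-40 - 1/11*0))*230 = (283 + (-40 + 0))*230 = (283 - 40)*230 = 243*230 = 55890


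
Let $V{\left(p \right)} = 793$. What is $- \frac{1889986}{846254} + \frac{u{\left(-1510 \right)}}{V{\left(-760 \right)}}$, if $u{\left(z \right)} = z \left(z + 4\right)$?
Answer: $\frac{961466806171}{335539711} \approx 2865.4$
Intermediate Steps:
$u{\left(z \right)} = z \left(4 + z\right)$
$- \frac{1889986}{846254} + \frac{u{\left(-1510 \right)}}{V{\left(-760 \right)}} = - \frac{1889986}{846254} + \frac{\left(-1510\right) \left(4 - 1510\right)}{793} = \left(-1889986\right) \frac{1}{846254} + \left(-1510\right) \left(-1506\right) \frac{1}{793} = - \frac{944993}{423127} + 2274060 \cdot \frac{1}{793} = - \frac{944993}{423127} + \frac{2274060}{793} = \frac{961466806171}{335539711}$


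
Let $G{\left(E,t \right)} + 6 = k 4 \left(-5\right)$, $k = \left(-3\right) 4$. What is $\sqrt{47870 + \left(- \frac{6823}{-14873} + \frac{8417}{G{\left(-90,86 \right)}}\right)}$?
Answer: $\frac{\sqrt{64473338499328174}}{1160094} \approx 218.88$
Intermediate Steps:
$k = -12$
$G{\left(E,t \right)} = 234$ ($G{\left(E,t \right)} = -6 + \left(-12\right) 4 \left(-5\right) = -6 - -240 = -6 + 240 = 234$)
$\sqrt{47870 + \left(- \frac{6823}{-14873} + \frac{8417}{G{\left(-90,86 \right)}}\right)} = \sqrt{47870 + \left(- \frac{6823}{-14873} + \frac{8417}{234}\right)} = \sqrt{47870 + \left(\left(-6823\right) \left(- \frac{1}{14873}\right) + 8417 \cdot \frac{1}{234}\right)} = \sqrt{47870 + \left(\frac{6823}{14873} + \frac{8417}{234}\right)} = \sqrt{47870 + \frac{126782623}{3480282}} = \sqrt{\frac{166727881963}{3480282}} = \frac{\sqrt{64473338499328174}}{1160094}$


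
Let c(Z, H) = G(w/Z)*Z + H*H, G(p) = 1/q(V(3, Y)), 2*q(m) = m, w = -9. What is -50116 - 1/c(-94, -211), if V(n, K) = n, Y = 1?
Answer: -6684221503/133375 ≈ -50116.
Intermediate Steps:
q(m) = m/2
G(p) = ⅔ (G(p) = 1/((½)*3) = 1/(3/2) = ⅔)
c(Z, H) = H² + 2*Z/3 (c(Z, H) = 2*Z/3 + H*H = 2*Z/3 + H² = H² + 2*Z/3)
-50116 - 1/c(-94, -211) = -50116 - 1/((-211)² + (⅔)*(-94)) = -50116 - 1/(44521 - 188/3) = -50116 - 1/133375/3 = -50116 - 1*3/133375 = -50116 - 3/133375 = -6684221503/133375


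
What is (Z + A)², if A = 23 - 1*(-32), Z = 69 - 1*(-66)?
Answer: 36100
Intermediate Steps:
Z = 135 (Z = 69 + 66 = 135)
A = 55 (A = 23 + 32 = 55)
(Z + A)² = (135 + 55)² = 190² = 36100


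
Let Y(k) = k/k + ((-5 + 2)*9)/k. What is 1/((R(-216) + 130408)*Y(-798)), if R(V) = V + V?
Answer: 19/2553100 ≈ 7.4419e-6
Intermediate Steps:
R(V) = 2*V
Y(k) = 1 - 27/k (Y(k) = 1 + (-3*9)/k = 1 - 27/k)
1/((R(-216) + 130408)*Y(-798)) = 1/((2*(-216) + 130408)*(((-27 - 798)/(-798)))) = 1/((-432 + 130408)*((-1/798*(-825)))) = 1/(129976*(275/266)) = (1/129976)*(266/275) = 19/2553100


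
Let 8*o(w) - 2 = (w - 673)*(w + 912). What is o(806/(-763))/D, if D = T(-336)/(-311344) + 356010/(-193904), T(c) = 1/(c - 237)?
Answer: 96606711903779459785392/2310927984194093719 ≈ 41804.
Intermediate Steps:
T(c) = 1/(-237 + c)
o(w) = ¼ + (-673 + w)*(912 + w)/8 (o(w) = ¼ + ((w - 673)*(w + 912))/8 = ¼ + ((-673 + w)*(912 + w))/8 = ¼ + (-673 + w)*(912 + w)/8)
D = -3969513979951/2162030957328 (D = 1/(-237 - 336*(-311344)) + 356010/(-193904) = -1/311344/(-573) + 356010*(-1/193904) = -1/573*(-1/311344) - 178005/96952 = 1/178400112 - 178005/96952 = -3969513979951/2162030957328 ≈ -1.8360)
o(806/(-763))/D = (-306887/4 + (806/(-763))²/8 + 239*(806/(-763))/8)/(-3969513979951/2162030957328) = (-306887/4 + (806*(-1/763))²/8 + 239*(806*(-1/763))/8)*(-2162030957328/3969513979951) = (-306887/4 + (-806/763)²/8 + (239/8)*(-806/763))*(-2162030957328/3969513979951) = (-306887/4 + (⅛)*(649636/582169) - 96317/3052)*(-2162030957328/3969513979951) = (-306887/4 + 162409/1164338 - 96317/3052)*(-2162030957328/3969513979951) = -44683315739/582169*(-2162030957328/3969513979951) = 96606711903779459785392/2310927984194093719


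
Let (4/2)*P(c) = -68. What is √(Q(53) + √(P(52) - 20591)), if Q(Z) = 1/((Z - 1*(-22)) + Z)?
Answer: √(2 + 6400*I*√33)/16 ≈ 8.4741 + 8.4737*I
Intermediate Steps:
P(c) = -34 (P(c) = (½)*(-68) = -34)
Q(Z) = 1/(22 + 2*Z) (Q(Z) = 1/((Z + 22) + Z) = 1/((22 + Z) + Z) = 1/(22 + 2*Z))
√(Q(53) + √(P(52) - 20591)) = √(1/(2*(11 + 53)) + √(-34 - 20591)) = √((½)/64 + √(-20625)) = √((½)*(1/64) + 25*I*√33) = √(1/128 + 25*I*√33)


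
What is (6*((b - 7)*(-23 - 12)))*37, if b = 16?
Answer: -69930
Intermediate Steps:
(6*((b - 7)*(-23 - 12)))*37 = (6*((16 - 7)*(-23 - 12)))*37 = (6*(9*(-35)))*37 = (6*(-315))*37 = -1890*37 = -69930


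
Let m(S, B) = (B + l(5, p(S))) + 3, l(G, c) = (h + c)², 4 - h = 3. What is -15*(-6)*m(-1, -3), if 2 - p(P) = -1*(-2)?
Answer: 90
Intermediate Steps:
h = 1 (h = 4 - 1*3 = 4 - 3 = 1)
p(P) = 0 (p(P) = 2 - (-1)*(-2) = 2 - 1*2 = 2 - 2 = 0)
l(G, c) = (1 + c)²
m(S, B) = 4 + B (m(S, B) = (B + (1 + 0)²) + 3 = (B + 1²) + 3 = (B + 1) + 3 = (1 + B) + 3 = 4 + B)
-15*(-6)*m(-1, -3) = -15*(-6)*(4 - 3) = -(-90) = -1*(-90) = 90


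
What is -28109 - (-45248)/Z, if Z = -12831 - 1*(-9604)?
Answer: -12964713/461 ≈ -28123.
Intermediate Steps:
Z = -3227 (Z = -12831 + 9604 = -3227)
-28109 - (-45248)/Z = -28109 - (-45248)/(-3227) = -28109 - (-45248)*(-1)/3227 = -28109 - 1*6464/461 = -28109 - 6464/461 = -12964713/461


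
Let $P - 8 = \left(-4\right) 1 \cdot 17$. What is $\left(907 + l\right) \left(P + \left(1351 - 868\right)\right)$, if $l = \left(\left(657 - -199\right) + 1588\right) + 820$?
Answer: $1764333$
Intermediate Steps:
$P = -60$ ($P = 8 + \left(-4\right) 1 \cdot 17 = 8 - 68 = -60$)
$l = 3264$ ($l = \left(\left(657 + 199\right) + 1588\right) + 820 = \left(856 + 1588\right) + 820 = 2444 + 820 = 3264$)
$\left(907 + l\right) \left(P + \left(1351 - 868\right)\right) = \left(907 + 3264\right) \left(-60 + \left(1351 - 868\right)\right) = 4171 \left(-60 + 483\right) = 4171 \cdot 423 = 1764333$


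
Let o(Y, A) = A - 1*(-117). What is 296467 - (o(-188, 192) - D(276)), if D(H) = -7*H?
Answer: 294226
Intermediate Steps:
o(Y, A) = 117 + A (o(Y, A) = A + 117 = 117 + A)
296467 - (o(-188, 192) - D(276)) = 296467 - ((117 + 192) - (-7)*276) = 296467 - (309 - 1*(-1932)) = 296467 - (309 + 1932) = 296467 - 1*2241 = 296467 - 2241 = 294226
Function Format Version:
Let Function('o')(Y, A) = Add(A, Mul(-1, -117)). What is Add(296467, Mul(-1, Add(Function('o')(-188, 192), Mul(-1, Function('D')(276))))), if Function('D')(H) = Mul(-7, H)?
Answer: 294226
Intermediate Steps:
Function('o')(Y, A) = Add(117, A) (Function('o')(Y, A) = Add(A, 117) = Add(117, A))
Add(296467, Mul(-1, Add(Function('o')(-188, 192), Mul(-1, Function('D')(276))))) = Add(296467, Mul(-1, Add(Add(117, 192), Mul(-1, Mul(-7, 276))))) = Add(296467, Mul(-1, Add(309, Mul(-1, -1932)))) = Add(296467, Mul(-1, Add(309, 1932))) = Add(296467, Mul(-1, 2241)) = Add(296467, -2241) = 294226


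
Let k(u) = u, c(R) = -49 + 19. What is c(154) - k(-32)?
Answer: 2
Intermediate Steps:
c(R) = -30
c(154) - k(-32) = -30 - 1*(-32) = -30 + 32 = 2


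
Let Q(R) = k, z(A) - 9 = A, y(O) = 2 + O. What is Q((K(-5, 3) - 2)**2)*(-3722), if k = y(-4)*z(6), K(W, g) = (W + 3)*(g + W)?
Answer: 111660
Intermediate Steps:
K(W, g) = (3 + W)*(W + g)
z(A) = 9 + A
k = -30 (k = (2 - 4)*(9 + 6) = -2*15 = -30)
Q(R) = -30
Q((K(-5, 3) - 2)**2)*(-3722) = -30*(-3722) = 111660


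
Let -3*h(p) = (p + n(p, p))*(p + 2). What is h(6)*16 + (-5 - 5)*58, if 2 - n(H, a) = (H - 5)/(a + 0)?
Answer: -8228/9 ≈ -914.22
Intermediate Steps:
n(H, a) = 2 - (-5 + H)/a (n(H, a) = 2 - (H - 5)/(a + 0) = 2 - (-5 + H)/a)
h(p) = -(2 + p)*(p + (5 + p)/p)/3 (h(p) = -(p + (5 - p + 2*p)/p)*(p + 2)/3 = -(p + (5 + p)/p)*(2 + p)/3 = -(2 + p)*(p + (5 + p)/p)/3)
h(6)*16 + (-5 - 5)*58 = (-7/3 - 1*6 - 10/3/6 - 1/3*6**2)*16 + (-5 - 5)*58 = (-7/3 - 6 - 10/3*1/6 - 1/3*36)*16 - 10*58 = (-7/3 - 6 - 5/9 - 12)*16 - 580 = -188/9*16 - 580 = -3008/9 - 580 = -8228/9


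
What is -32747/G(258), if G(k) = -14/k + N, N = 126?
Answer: -384033/1477 ≈ -260.01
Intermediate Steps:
G(k) = 126 - 14/k (G(k) = -14/k + 126 = 126 - 14/k)
-32747/G(258) = -32747/(126 - 14/258) = -32747/(126 - 14*1/258) = -32747/(126 - 7/129) = -32747/16247/129 = -32747*129/16247 = -384033/1477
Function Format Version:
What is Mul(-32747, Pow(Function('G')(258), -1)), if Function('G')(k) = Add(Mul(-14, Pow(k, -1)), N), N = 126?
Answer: Rational(-384033, 1477) ≈ -260.01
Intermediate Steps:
Function('G')(k) = Add(126, Mul(-14, Pow(k, -1))) (Function('G')(k) = Add(Mul(-14, Pow(k, -1)), 126) = Add(126, Mul(-14, Pow(k, -1))))
Mul(-32747, Pow(Function('G')(258), -1)) = Mul(-32747, Pow(Add(126, Mul(-14, Pow(258, -1))), -1)) = Mul(-32747, Pow(Add(126, Mul(-14, Rational(1, 258))), -1)) = Mul(-32747, Pow(Add(126, Rational(-7, 129)), -1)) = Mul(-32747, Pow(Rational(16247, 129), -1)) = Mul(-32747, Rational(129, 16247)) = Rational(-384033, 1477)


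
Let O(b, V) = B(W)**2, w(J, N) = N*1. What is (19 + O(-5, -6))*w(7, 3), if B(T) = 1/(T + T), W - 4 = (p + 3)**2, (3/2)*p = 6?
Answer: 640455/11236 ≈ 57.000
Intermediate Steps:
p = 4 (p = (2/3)*6 = 4)
W = 53 (W = 4 + (4 + 3)**2 = 4 + 7**2 = 4 + 49 = 53)
w(J, N) = N
B(T) = 1/(2*T)
O(b, V) = 1/11236 (O(b, V) = ((1/2)/53)**2 = ((1/2)*(1/53))**2 = (1/106)**2 = 1/11236)
(19 + O(-5, -6))*w(7, 3) = (19 + 1/11236)*3 = (213485/11236)*3 = 640455/11236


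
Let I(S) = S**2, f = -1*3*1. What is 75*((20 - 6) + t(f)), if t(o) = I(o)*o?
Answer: -975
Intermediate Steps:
f = -3 (f = -3*1 = -3)
t(o) = o**3 (t(o) = o**2*o = o**3)
75*((20 - 6) + t(f)) = 75*((20 - 6) + (-3)**3) = 75*(14 - 27) = 75*(-13) = -975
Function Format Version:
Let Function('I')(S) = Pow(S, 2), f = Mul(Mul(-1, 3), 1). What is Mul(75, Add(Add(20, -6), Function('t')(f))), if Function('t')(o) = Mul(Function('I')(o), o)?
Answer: -975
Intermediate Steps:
f = -3 (f = Mul(-3, 1) = -3)
Function('t')(o) = Pow(o, 3) (Function('t')(o) = Mul(Pow(o, 2), o) = Pow(o, 3))
Mul(75, Add(Add(20, -6), Function('t')(f))) = Mul(75, Add(Add(20, -6), Pow(-3, 3))) = Mul(75, Add(14, -27)) = Mul(75, -13) = -975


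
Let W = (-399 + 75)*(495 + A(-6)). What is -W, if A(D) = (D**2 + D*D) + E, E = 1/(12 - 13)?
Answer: 183384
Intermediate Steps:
E = -1 (E = 1/(-1) = -1)
A(D) = -1 + 2*D**2 (A(D) = (D**2 + D*D) - 1 = (D**2 + D**2) - 1 = 2*D**2 - 1 = -1 + 2*D**2)
W = -183384 (W = (-399 + 75)*(495 + (-1 + 2*(-6)**2)) = -324*(495 + (-1 + 2*36)) = -324*(495 + (-1 + 72)) = -324*(495 + 71) = -324*566 = -183384)
-W = -1*(-183384) = 183384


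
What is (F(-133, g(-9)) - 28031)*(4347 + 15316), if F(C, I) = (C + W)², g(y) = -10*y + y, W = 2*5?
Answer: -253692026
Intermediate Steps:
W = 10
g(y) = -9*y
F(C, I) = (10 + C)² (F(C, I) = (C + 10)² = (10 + C)²)
(F(-133, g(-9)) - 28031)*(4347 + 15316) = ((10 - 133)² - 28031)*(4347 + 15316) = ((-123)² - 28031)*19663 = (15129 - 28031)*19663 = -12902*19663 = -253692026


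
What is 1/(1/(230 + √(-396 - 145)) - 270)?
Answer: (-√541 + 230*I)/(-62099*I + 270*√541) ≈ -0.0037038 + 5.9706e-9*I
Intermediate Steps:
1/(1/(230 + √(-396 - 145)) - 270) = 1/(1/(230 + √(-541)) - 270) = 1/(1/(230 + I*√541) - 270) = 1/(-270 + 1/(230 + I*√541))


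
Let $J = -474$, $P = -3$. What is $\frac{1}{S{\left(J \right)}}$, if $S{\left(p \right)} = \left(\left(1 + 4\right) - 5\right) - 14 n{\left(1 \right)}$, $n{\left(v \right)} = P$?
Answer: $\frac{1}{42} \approx 0.02381$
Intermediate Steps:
$n{\left(v \right)} = -3$
$S{\left(p \right)} = 42$ ($S{\left(p \right)} = \left(\left(1 + 4\right) - 5\right) - -42 = \left(5 - 5\right) + 42 = 0 + 42 = 42$)
$\frac{1}{S{\left(J \right)}} = \frac{1}{42}$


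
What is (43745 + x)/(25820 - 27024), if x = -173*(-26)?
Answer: -48243/1204 ≈ -40.069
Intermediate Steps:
x = 4498
(43745 + x)/(25820 - 27024) = (43745 + 4498)/(25820 - 27024) = 48243/(-1204) = 48243*(-1/1204) = -48243/1204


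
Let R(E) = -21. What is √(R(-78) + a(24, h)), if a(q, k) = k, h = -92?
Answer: I*√113 ≈ 10.63*I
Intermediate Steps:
√(R(-78) + a(24, h)) = √(-21 - 92) = √(-113) = I*√113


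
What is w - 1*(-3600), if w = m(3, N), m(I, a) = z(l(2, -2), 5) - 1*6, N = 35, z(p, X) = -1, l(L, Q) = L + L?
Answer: 3593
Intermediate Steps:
l(L, Q) = 2*L
m(I, a) = -7 (m(I, a) = -1 - 1*6 = -1 - 6 = -7)
w = -7
w - 1*(-3600) = -7 - 1*(-3600) = -7 + 3600 = 3593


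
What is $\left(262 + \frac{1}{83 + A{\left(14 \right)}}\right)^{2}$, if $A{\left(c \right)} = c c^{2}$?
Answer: $\frac{548599455625}{7991929} \approx 68644.0$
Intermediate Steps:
$A{\left(c \right)} = c^{3}$
$\left(262 + \frac{1}{83 + A{\left(14 \right)}}\right)^{2} = \left(262 + \frac{1}{83 + 14^{3}}\right)^{2} = \left(262 + \frac{1}{83 + 2744}\right)^{2} = \left(262 + \frac{1}{2827}\right)^{2} = \left(\frac{740675}{2827}\right)^{2} = \frac{548599455625}{7991929}$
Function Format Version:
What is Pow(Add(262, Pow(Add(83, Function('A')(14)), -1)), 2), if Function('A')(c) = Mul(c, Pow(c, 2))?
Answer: Rational(548599455625, 7991929) ≈ 68644.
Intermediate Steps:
Function('A')(c) = Pow(c, 3)
Pow(Add(262, Pow(Add(83, Function('A')(14)), -1)), 2) = Pow(Add(262, Pow(Add(83, Pow(14, 3)), -1)), 2) = Pow(Add(262, Pow(Add(83, 2744), -1)), 2) = Pow(Add(262, Pow(2827, -1)), 2) = Pow(Add(262, Rational(1, 2827)), 2) = Pow(Rational(740675, 2827), 2) = Rational(548599455625, 7991929)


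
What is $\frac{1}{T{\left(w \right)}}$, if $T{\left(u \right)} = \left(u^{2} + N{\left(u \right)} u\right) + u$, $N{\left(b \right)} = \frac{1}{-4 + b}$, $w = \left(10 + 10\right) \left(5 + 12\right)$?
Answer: $\frac{84}{9739045} \approx 8.6251 \cdot 10^{-6}$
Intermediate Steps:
$w = 340$ ($w = 20 \cdot 17 = 340$)
$T{\left(u \right)} = u + u^{2} + \frac{u}{-4 + u}$ ($T{\left(u \right)} = \left(u^{2} + \frac{u}{-4 + u}\right) + u = u + u^{2} + \frac{u}{-4 + u}$)
$\frac{1}{T{\left(w \right)}} = \frac{1}{340 \frac{1}{-4 + 340} \left(1 + \left(1 + 340\right) \left(-4 + 340\right)\right)} = \frac{1}{340 \cdot \frac{1}{336} \left(1 + 341 \cdot 336\right)} = \frac{1}{340 \cdot \frac{1}{336} \left(1 + 114576\right)} = \frac{1}{340 \cdot \frac{1}{336} \cdot 114577} = \frac{1}{\frac{9739045}{84}} = \frac{84}{9739045}$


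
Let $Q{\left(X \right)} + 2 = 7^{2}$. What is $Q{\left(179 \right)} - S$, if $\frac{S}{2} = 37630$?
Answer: $-75213$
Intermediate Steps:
$S = 75260$ ($S = 2 \cdot 37630 = 75260$)
$Q{\left(X \right)} = 47$ ($Q{\left(X \right)} = -2 + 7^{2} = -2 + 49 = 47$)
$Q{\left(179 \right)} - S = 47 - 75260 = -75213$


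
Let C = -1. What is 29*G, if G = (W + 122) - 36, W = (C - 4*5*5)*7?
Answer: -18009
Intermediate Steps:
W = -707 (W = (-1 - 4*5*5)*7 = (-1 - 20*5)*7 = (-1 - 100)*7 = -101*7 = -707)
G = -621 (G = (-707 + 122) - 36 = -585 - 36 = -621)
29*G = 29*(-621) = -18009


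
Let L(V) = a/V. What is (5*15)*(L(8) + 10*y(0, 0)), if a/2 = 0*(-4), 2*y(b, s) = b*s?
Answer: 0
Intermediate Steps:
y(b, s) = b*s/2 (y(b, s) = (b*s)/2 = b*s/2)
a = 0 (a = 2*(0*(-4)) = 2*0 = 0)
L(V) = 0 (L(V) = 0/V = 0)
(5*15)*(L(8) + 10*y(0, 0)) = (5*15)*(0 + 10*((½)*0*0)) = 75*(0 + 10*0) = 75*(0 + 0) = 75*0 = 0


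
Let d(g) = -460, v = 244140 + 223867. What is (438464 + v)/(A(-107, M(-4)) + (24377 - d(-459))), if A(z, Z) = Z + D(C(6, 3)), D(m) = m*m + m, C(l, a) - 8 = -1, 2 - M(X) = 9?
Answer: 906471/24886 ≈ 36.425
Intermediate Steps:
v = 468007
M(X) = -7 (M(X) = 2 - 1*9 = 2 - 9 = -7)
C(l, a) = 7 (C(l, a) = 8 - 1 = 7)
D(m) = m + m² (D(m) = m² + m = m + m²)
A(z, Z) = 56 + Z (A(z, Z) = Z + 7*(1 + 7) = Z + 7*8 = Z + 56 = 56 + Z)
(438464 + v)/(A(-107, M(-4)) + (24377 - d(-459))) = (438464 + 468007)/((56 - 7) + (24377 - 1*(-460))) = 906471/(49 + (24377 + 460)) = 906471/(49 + 24837) = 906471/24886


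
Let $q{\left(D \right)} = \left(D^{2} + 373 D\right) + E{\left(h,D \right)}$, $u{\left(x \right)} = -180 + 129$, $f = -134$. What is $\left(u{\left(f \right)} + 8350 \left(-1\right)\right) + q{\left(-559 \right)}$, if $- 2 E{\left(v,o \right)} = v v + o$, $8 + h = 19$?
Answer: $95792$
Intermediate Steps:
$h = 11$ ($h = -8 + 19 = 11$)
$E{\left(v,o \right)} = - \frac{o}{2} - \frac{v^{2}}{2}$ ($E{\left(v,o \right)} = - \frac{v v + o}{2} = - \frac{v^{2} + o}{2} = - \frac{o + v^{2}}{2} = - \frac{o}{2} - \frac{v^{2}}{2}$)
$u{\left(x \right)} = -51$
$q{\left(D \right)} = - \frac{121}{2} + D^{2} + \frac{745 D}{2}$ ($q{\left(D \right)} = \left(D^{2} + 373 D\right) - \left(\frac{121}{2} + \frac{D}{2}\right) = - \frac{121}{2} + D^{2} + \frac{745 D}{2}$)
$\left(u{\left(f \right)} + 8350 \left(-1\right)\right) + q{\left(-559 \right)} = \left(-51 + 8350 \left(-1\right)\right) + \left(- \frac{121}{2} + \left(-559\right)^{2} + \frac{745}{2} \left(-559\right)\right) = \left(-51 - 8350\right) - -104193 = -8401 + 104193 = 95792$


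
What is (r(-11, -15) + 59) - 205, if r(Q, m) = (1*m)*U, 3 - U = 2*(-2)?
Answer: -251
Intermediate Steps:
U = 7 (U = 3 - 2*(-2) = 3 - 1*(-4) = 3 + 4 = 7)
r(Q, m) = 7*m (r(Q, m) = (1*m)*7 = m*7 = 7*m)
(r(-11, -15) + 59) - 205 = (7*(-15) + 59) - 205 = (-105 + 59) - 205 = -46 - 205 = -251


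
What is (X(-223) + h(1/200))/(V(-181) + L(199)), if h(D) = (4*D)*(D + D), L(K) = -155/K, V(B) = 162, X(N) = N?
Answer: -221884801/160415000 ≈ -1.3832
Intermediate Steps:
h(D) = 8*D² (h(D) = (4*D)*(2*D) = 8*D²)
(X(-223) + h(1/200))/(V(-181) + L(199)) = (-223 + 8*(1/200)²)/(162 - 155/199) = (-223 + 8*(1/200)²)/(162 - 155*1/199) = (-223 + 8*(1/40000))/(162 - 155/199) = (-223 + 1/5000)/(32083/199) = -1114999/5000*199/32083 = -221884801/160415000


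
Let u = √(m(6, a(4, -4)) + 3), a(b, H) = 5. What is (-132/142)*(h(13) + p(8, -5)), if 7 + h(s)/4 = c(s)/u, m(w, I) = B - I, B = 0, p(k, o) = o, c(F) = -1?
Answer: 2178/71 - 132*I*√2/71 ≈ 30.676 - 2.6292*I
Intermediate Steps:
m(w, I) = -I (m(w, I) = 0 - I = -I)
u = I*√2 (u = √(-1*5 + 3) = √(-5 + 3) = √(-2) = I*√2 ≈ 1.4142*I)
h(s) = -28 + 2*I*√2 (h(s) = -28 + 4*(-1/(I*√2)) = -28 + 4*(-(-1)*I*√2/2) = -28 + 4*(I*√2/2) = -28 + 2*I*√2)
(-132/142)*(h(13) + p(8, -5)) = (-132/142)*((-28 + 2*I*√2) - 5) = (-132*1/142)*(-33 + 2*I*√2) = -66*(-33 + 2*I*√2)/71 = 2178/71 - 132*I*√2/71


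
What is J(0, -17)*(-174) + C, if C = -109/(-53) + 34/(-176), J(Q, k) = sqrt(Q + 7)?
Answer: 8691/4664 - 174*sqrt(7) ≈ -458.50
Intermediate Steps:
J(Q, k) = sqrt(7 + Q)
C = 8691/4664 (C = -109*(-1/53) + 34*(-1/176) = 109/53 - 17/88 = 8691/4664 ≈ 1.8634)
J(0, -17)*(-174) + C = sqrt(7 + 0)*(-174) + 8691/4664 = sqrt(7)*(-174) + 8691/4664 = -174*sqrt(7) + 8691/4664 = 8691/4664 - 174*sqrt(7)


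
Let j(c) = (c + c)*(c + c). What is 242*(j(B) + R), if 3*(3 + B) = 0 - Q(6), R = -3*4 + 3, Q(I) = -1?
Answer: 42350/9 ≈ 4705.6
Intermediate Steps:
R = -9 (R = -12 + 3 = -9)
B = -8/3 (B = -3 + (0 - 1*(-1))/3 = -3 + (0 + 1)/3 = -3 + (⅓)*1 = -3 + ⅓ = -8/3 ≈ -2.6667)
j(c) = 4*c² (j(c) = (2*c)*(2*c) = 4*c²)
242*(j(B) + R) = 242*(4*(-8/3)² - 9) = 242*(4*(64/9) - 9) = 242*(256/9 - 9) = 242*(175/9) = 42350/9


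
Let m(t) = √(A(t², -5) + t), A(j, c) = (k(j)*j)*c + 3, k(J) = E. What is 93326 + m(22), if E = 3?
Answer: 93326 + I*√7235 ≈ 93326.0 + 85.059*I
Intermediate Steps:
k(J) = 3
A(j, c) = 3 + 3*c*j (A(j, c) = (3*j)*c + 3 = 3*c*j + 3 = 3 + 3*c*j)
m(t) = √(3 + t - 15*t²) (m(t) = √((3 + 3*(-5)*t²) + t) = √((3 - 15*t²) + t) = √(3 + t - 15*t²))
93326 + m(22) = 93326 + √(3 + 22 - 15*22²) = 93326 + √(3 + 22 - 15*484) = 93326 + √(3 + 22 - 7260) = 93326 + √(-7235) = 93326 + I*√7235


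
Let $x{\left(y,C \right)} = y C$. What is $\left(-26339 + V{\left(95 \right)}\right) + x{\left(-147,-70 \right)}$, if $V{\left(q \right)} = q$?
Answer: $-15954$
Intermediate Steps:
$x{\left(y,C \right)} = C y$
$\left(-26339 + V{\left(95 \right)}\right) + x{\left(-147,-70 \right)} = \left(-26339 + 95\right) - -10290 = -26244 + 10290 = -15954$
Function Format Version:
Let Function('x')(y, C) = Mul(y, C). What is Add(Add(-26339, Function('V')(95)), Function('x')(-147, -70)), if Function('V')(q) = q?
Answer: -15954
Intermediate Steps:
Function('x')(y, C) = Mul(C, y)
Add(Add(-26339, Function('V')(95)), Function('x')(-147, -70)) = Add(Add(-26339, 95), Mul(-70, -147)) = Add(-26244, 10290) = -15954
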